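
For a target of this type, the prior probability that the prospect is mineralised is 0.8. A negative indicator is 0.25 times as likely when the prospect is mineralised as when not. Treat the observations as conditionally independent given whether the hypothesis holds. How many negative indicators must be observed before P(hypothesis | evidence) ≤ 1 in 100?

Prior odds = 0.8/0.2 = 4.
Likelihood ratio per negative indicator = 0.25.
Target posterior odds = 0.01/0.99 = 1/99.
Require 0.25ⁿ ≤ 1/99 ÷ 4 = 1/396.
0.25⁴ = 0.00390625 is still above 1/396 but 0.25⁵ = 1/1024 is at or below it, so n = 5.

5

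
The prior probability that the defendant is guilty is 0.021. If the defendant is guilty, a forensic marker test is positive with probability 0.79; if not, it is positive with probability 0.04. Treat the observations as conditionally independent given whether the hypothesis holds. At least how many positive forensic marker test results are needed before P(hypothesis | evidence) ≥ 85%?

Prior odds: 0.021 ÷ 0.979 = 21/979.
Likelihood ratio of a positive = 0.79/0.04 = 19.75.
Target posterior odds = 0.85/0.15 = 17/3.
Require 19.75ⁿ ≥ 17/3 ÷ (21/979) = 16643/63.
19.75¹ = 19.75 falls short of 16643/63 but 19.75² = 390.0625 reaches it, so n = 2.

2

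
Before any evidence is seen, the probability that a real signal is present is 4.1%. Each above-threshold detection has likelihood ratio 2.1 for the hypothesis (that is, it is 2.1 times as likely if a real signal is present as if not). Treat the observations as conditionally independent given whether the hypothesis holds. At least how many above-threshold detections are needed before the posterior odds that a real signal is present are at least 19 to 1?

Prior odds = 0.041/0.959 = 41/959.
Likelihood ratio per above-threshold detection = 2.1.
Target odds = 19.
Need (41/959) × 2.1ⁿ ≥ 19, i.e. 2.1ⁿ ≥ 18221/41.
2.1⁸ ≈378.229 falls short of 18221/41 but 2.1⁹ ≈794.28 reaches it, so n = 9.

9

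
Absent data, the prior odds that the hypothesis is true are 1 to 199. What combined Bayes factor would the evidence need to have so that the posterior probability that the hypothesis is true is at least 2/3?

398

Prior odds = 1/199.
Target odds = (2/3)/(1/3) = 2.
Required Bayes factor = 2 ÷ (1/199) = 398.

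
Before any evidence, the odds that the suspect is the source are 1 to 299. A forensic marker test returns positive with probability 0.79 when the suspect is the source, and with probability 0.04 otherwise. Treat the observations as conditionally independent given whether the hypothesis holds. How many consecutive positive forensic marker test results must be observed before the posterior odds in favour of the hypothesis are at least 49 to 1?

4

Prior odds = 1/299.
Likelihood ratio of a positive result = 0.79/0.04 = 19.75.
Target odds = 49.
Need (1/299) × 19.75ⁿ ≥ 49, i.e. 19.75ⁿ ≥ 14651.
19.75³ = 7703.734375 falls short of 14651 but 19.75⁴ = 38950081/256 reaches it, so n = 4.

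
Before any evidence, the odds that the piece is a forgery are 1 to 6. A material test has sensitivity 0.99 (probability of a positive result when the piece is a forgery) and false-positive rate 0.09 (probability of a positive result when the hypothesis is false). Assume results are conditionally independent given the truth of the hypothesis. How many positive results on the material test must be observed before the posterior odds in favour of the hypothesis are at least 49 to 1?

3

Prior odds = 1/6.
Likelihood ratio of a positive result = 0.99/0.09 = 11.
Target odds = 49.
Require 11ⁿ ≥ 49 ÷ (1/6) = 294.
11² = 121 falls short of 294 but 11³ = 1331 reaches it, so n = 3.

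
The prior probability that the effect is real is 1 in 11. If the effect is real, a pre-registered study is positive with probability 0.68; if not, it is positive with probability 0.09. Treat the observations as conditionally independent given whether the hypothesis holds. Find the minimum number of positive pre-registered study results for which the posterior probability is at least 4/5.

Prior odds = (1/11)/(10/11) = 0.1.
Likelihood ratio of a positive = 0.68/0.09 = 68/9.
Target odds: 0.8 ÷ 0.2 = 4.
Need 0.1 × (68/9)ⁿ ≥ 4, i.e. (68/9)ⁿ ≥ 40.
(68/9)¹ = 68/9 falls short of 40 but (68/9)² = 4624/81 reaches it, so n = 2.

2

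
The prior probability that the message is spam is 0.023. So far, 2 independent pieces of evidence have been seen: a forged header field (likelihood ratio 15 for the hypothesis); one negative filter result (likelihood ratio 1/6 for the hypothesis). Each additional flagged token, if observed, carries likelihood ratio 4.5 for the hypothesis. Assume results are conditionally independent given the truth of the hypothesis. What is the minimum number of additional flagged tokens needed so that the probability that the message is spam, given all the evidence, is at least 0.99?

Prior odds = 0.023/0.977 = 23/977.
Combined Bayes factor of the evidence already in hand = 15 × (1/6) = 2.5.
Odds after that evidence = (23/977) × 2.5 = 115/1954.
Target odds = 0.99/0.01 = 99.
Need 4.5ⁿ ≥ 99 ÷ (115/1954) = 193446/115.
4.5⁴ = 410.0625 falls short of 193446/115 but 4.5⁵ = 1845.28125 reaches it, so n = 5.

5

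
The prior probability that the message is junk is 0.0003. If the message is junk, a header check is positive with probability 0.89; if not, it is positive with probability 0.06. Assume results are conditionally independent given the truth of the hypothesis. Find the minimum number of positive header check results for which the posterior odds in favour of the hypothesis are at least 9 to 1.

Prior odds: 0.0003 ÷ 0.9997 = 3/9997.
Likelihood ratio of a positive = 0.89/0.06 = 89/6.
Target odds = 9.
Require (89/6)ⁿ ≥ 9 ÷ (3/9997) = 29991.
(89/6)³ = 704969/216 falls short of 29991 but (89/6)⁴ = 62742241/1296 reaches it, so n = 4.

4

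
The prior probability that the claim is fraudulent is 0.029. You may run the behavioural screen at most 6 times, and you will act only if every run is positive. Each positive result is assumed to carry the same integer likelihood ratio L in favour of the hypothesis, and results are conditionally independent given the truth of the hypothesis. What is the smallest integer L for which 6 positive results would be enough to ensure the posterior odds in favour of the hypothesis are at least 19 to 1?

3

Prior odds = 0.029/0.971 = 29/971.
Target odds = 19.
Need L⁶ ≥ 19 ÷ (29/971) = 18449/29.
2⁶ = 64 < 18449/29 ≤ 729 = 3⁶, so L = 3.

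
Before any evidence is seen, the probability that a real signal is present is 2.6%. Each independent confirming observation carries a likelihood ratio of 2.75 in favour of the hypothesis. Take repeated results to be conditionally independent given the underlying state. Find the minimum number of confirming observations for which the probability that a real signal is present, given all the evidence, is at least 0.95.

7

Prior odds: 0.026 ÷ 0.974 = 13/487.
Likelihood ratio per confirming observation = 2.75.
Target odds: 0.95 ÷ 0.05 = 19.
Require 2.75ⁿ ≥ 19 ÷ (13/487) = 9253/13.
2.75⁶ = 1771561/4096 falls short of 9253/13 but 2.75⁷ = 19487171/16384 reaches it, so n = 7.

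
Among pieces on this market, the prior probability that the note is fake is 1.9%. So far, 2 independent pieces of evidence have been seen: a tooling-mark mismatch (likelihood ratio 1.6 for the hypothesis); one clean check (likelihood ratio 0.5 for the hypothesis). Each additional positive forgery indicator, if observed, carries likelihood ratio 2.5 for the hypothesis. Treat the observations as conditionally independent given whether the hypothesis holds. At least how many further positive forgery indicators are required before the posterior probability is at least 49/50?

9

Prior odds = 0.019/0.981 = 19/981.
Combined Bayes factor of the evidence already in hand = 1.6 × 0.5 = 0.8.
Odds after that evidence = (19/981) × 0.8 = 76/4905.
Target odds = 0.98/0.02 = 49.
Need 2.5ⁿ ≥ 49 ÷ (76/4905) = 240345/76.
2.5⁸ = 390625/256 falls short of 240345/76 but 2.5⁹ = 1953125/512 reaches it, so n = 9.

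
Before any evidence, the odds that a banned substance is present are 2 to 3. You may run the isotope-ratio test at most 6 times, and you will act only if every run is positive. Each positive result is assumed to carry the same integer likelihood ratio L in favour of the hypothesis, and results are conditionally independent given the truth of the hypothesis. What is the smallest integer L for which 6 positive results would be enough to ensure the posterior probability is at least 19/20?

2

Prior odds = 2/3.
Target odds = 0.95/0.05 = 19.
Need L⁶ ≥ 19 ÷ (2/3) = 28.5.
1⁶ = 1 < 28.5 ≤ 64 = 2⁶, so L = 2.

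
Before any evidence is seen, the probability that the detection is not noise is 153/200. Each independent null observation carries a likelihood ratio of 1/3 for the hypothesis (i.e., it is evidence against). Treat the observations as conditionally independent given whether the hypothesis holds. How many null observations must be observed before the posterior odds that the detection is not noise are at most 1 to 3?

Prior odds = 0.765/0.235 = 153/47.
Likelihood ratio per null observation = 1/3.
Target odds = 1/3.
Require (1/3)ⁿ ≤ 1/3 ÷ (153/47) = 47/459.
(1/3)² = 1/9 is still above 47/459 but (1/3)³ = 1/27 is at or below it, so n = 3.

3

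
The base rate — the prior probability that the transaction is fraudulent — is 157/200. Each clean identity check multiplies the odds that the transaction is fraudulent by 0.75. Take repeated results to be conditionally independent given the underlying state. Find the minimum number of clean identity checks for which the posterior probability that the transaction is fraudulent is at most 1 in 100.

21

Prior odds = 0.785/0.215 = 157/43.
Likelihood ratio per clean identity check = 0.75.
Target posterior odds = 0.01/0.99 = 1/99.
Need (157/43) × 0.75ⁿ ≤ 1/99, i.e. 0.75ⁿ ≤ 43/15543.
0.75²⁰ ≈0.00317121 is still above 43/15543 but 0.75²¹ ≈0.00237841 is at or below it, so n = 21.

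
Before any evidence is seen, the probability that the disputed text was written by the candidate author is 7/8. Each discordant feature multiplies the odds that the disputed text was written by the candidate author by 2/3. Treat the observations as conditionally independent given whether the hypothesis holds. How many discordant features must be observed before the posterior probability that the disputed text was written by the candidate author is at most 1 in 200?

18

Prior odds: 0.875 ÷ 0.125 = 7.
Likelihood ratio per discordant feature = 2/3.
Target odds: 0.005 ÷ 0.995 = 1/199.
Require (2/3)ⁿ ≤ 1/199 ÷ 7 = 1/1393.
(2/3)¹⁷ = 131072/129140163 is still above 1/1393 but (2/3)¹⁸ = 262144/387420489 is at or below it, so n = 18.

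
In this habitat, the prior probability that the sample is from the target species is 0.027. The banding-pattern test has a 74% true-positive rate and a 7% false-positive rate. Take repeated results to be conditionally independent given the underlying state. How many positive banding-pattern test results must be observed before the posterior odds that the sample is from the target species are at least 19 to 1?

Prior odds: 0.027 ÷ 0.973 = 27/973.
Likelihood ratio of a positive result = 0.74/0.07 = 74/7.
Target odds = 19.
Need (27/973) × (74/7)ⁿ ≥ 19, i.e. (74/7)ⁿ ≥ 18487/27.
(74/7)² = 5476/49 falls short of 18487/27 but (74/7)³ = 405224/343 reaches it, so n = 3.

3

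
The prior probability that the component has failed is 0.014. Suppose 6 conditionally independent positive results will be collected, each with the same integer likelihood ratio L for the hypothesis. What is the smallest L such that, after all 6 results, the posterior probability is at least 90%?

3

Prior odds = 0.014/0.986 = 7/493.
Target odds = 0.9/0.1 = 9.
Need L⁶ ≥ 9 ÷ (7/493) = 4437/7.
2⁶ = 64 < 4437/7 ≤ 729 = 3⁶, so L = 3.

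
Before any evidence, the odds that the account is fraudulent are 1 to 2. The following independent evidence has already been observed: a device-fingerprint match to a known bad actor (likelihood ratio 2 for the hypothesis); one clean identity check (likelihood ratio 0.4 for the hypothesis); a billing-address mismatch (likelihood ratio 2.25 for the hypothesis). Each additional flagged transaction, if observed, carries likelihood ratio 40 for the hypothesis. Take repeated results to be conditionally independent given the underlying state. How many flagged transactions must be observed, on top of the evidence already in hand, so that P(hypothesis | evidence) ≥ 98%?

2

Prior odds = 0.5.
Combined Bayes factor of the evidence already in hand = 2 × 0.4 × 2.25 = 1.8.
Odds after that evidence = 0.5 × 1.8 = 0.9.
Target odds = 0.98/0.02 = 49.
Need 40ⁿ ≥ 49 ÷ 0.9 = 490/9.
40¹ = 40 falls short of 490/9 but 40² = 1600 reaches it, so n = 2.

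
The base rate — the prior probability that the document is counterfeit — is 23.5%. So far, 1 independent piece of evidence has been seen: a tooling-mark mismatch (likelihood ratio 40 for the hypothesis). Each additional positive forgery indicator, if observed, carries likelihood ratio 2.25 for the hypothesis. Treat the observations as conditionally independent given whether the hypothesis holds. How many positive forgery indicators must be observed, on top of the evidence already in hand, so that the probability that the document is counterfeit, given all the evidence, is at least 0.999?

6

Prior odds = 0.235/0.765 = 47/153.
Bayes factor of the evidence already in hand = 40.
Odds after that evidence = (47/153) × 40 = 1880/153.
Target odds = 0.999/0.001 = 999.
Need 2.25ⁿ ≥ 999 ÷ (1880/153) = 152847/1880.
2.25⁵ = 59049/1024 falls short of 152847/1880 but 2.25⁶ = 531441/4096 reaches it, so n = 6.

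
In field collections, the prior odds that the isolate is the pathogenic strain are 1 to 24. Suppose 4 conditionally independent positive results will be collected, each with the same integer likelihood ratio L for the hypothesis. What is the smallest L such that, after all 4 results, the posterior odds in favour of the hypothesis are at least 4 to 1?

4

Prior odds = 1/24.
Target odds = 4.
Need L⁴ ≥ 4 ÷ (1/24) = 96.
3⁴ = 81 < 96 ≤ 256 = 4⁴, so L = 4.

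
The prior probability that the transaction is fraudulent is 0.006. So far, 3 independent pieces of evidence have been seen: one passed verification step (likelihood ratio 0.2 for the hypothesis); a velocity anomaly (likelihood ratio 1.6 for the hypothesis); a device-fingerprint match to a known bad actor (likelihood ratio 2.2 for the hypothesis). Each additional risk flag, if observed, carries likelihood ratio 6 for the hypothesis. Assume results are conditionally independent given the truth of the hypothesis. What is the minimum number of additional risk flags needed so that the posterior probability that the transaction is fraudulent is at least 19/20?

5

Prior odds = 0.006/0.994 = 3/497.
Combined Bayes factor of the evidence already in hand = 0.2 × 1.6 × 2.2 = 0.704.
Odds after that evidence = (3/497) × 0.704 = 264/62125.
Target odds = 0.95/0.05 = 19.
Need 6ⁿ ≥ 19 ÷ (264/62125) = 1180375/264.
6⁴ = 1296 falls short of 1180375/264 but 6⁵ = 7776 reaches it, so n = 5.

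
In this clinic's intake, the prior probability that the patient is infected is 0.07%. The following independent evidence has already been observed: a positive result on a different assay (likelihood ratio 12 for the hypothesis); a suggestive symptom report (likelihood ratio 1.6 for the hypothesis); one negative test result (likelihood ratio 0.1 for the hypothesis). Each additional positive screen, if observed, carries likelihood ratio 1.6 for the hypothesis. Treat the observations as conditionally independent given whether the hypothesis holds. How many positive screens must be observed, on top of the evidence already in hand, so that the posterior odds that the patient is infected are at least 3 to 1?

17

Prior odds = 0.0007/0.9993 = 7/9993.
Combined Bayes factor of the evidence already in hand = 12 × 1.6 × 0.1 = 1.92.
Odds after that evidence = (7/9993) × 1.92 = 112/83275.
Target odds = 3.
Need 1.6ⁿ ≥ 3 ÷ (112/83275) = 249825/112.
1.6¹⁶ ≈1844.67 falls short of 249825/112 but 1.6¹⁷ ≈2951.48 reaches it, so n = 17.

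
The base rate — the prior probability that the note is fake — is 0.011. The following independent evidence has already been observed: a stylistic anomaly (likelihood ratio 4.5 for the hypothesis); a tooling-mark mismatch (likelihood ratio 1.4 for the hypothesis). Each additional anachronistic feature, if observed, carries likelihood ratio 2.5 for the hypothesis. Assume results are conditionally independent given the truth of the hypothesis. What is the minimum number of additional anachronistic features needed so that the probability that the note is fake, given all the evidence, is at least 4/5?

Prior odds = 0.011/0.989 = 11/989.
Combined Bayes factor of the evidence already in hand = 4.5 × 1.4 = 6.3.
Odds after that evidence = (11/989) × 6.3 = 693/9890.
Target odds = 0.8/0.2 = 4.
Need 2.5ⁿ ≥ 4 ÷ (693/9890) = 39560/693.
2.5⁴ = 39.0625 falls short of 39560/693 but 2.5⁵ = 97.65625 reaches it, so n = 5.

5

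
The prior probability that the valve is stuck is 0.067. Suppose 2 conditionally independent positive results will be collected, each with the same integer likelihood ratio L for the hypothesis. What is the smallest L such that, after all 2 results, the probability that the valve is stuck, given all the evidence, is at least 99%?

Prior odds = 0.067/0.933 = 67/933.
Target odds = 0.99/0.01 = 99.
Need L² ≥ 99 ÷ (67/933) = 92367/67.
37² = 1369 < 92367/67 ≤ 1444 = 38², so L = 38.

38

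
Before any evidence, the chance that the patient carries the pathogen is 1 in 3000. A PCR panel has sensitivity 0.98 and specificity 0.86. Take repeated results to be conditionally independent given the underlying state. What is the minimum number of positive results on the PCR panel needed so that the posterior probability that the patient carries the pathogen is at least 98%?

Prior odds: (1/3000) ÷ (2999/3000) = 1/2999.
False-positive rate = 1 − 0.86 = 0.14; likelihood ratio of a positive = 0.98/0.14 = 7.
Target odds: 0.98 ÷ 0.02 = 49.
Require 7ⁿ ≥ 49 ÷ (1/2999) = 146951.
7⁶ = 117649 falls short of 146951 but 7⁷ = 823543 reaches it, so n = 7.

7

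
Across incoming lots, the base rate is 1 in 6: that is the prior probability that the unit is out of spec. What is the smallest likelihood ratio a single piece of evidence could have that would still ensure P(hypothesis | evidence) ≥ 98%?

245

Prior odds = (1/6)/(5/6) = 0.2.
Target odds = 0.98/0.02 = 49.
Required Bayes factor = 49 ÷ 0.2 = 245.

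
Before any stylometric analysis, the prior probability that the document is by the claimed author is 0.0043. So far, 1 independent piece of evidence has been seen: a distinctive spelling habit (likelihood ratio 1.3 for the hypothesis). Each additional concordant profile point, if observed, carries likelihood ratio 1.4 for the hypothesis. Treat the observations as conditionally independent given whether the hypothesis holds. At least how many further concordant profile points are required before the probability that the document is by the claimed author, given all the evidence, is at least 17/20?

Prior odds = 0.0043/0.9957 = 43/9957.
Bayes factor of the evidence already in hand = 1.3.
Odds after that evidence = (43/9957) × 1.3 = 559/99570.
Target odds = 0.85/0.15 = 17/3.
Need 1.4ⁿ ≥ 17/3 ÷ (559/99570) = 564230/559.
1.4²⁰ ≈836.683 falls short of 564230/559 but 1.4²¹ ≈1171.36 reaches it, so n = 21.

21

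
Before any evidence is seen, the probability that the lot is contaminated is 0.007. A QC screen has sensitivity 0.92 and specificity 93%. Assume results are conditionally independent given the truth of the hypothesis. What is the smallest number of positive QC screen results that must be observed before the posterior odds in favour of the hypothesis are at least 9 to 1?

3

Prior odds = 0.007/0.993 = 7/993.
False-positive rate = 1 − 0.93 = 0.07; likelihood ratio of a positive = 0.92/0.07 = 92/7.
Target odds = 9.
Require (92/7)ⁿ ≥ 9 ÷ (7/993) = 8937/7.
(92/7)² = 8464/49 falls short of 8937/7 but (92/7)³ = 778688/343 reaches it, so n = 3.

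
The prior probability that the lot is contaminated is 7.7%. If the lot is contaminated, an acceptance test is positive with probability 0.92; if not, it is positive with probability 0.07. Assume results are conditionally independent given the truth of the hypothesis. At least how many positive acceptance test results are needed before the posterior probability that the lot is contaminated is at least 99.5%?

4

Prior odds: 0.077 ÷ 0.923 = 77/923.
Likelihood ratio of a positive = 0.92/0.07 = 92/7.
Target posterior odds = 0.995/0.005 = 199.
Need (77/923) × (92/7)ⁿ ≥ 199, i.e. (92/7)ⁿ ≥ 183677/77.
(92/7)³ = 778688/343 falls short of 183677/77 but (92/7)⁴ = 71639296/2401 reaches it, so n = 4.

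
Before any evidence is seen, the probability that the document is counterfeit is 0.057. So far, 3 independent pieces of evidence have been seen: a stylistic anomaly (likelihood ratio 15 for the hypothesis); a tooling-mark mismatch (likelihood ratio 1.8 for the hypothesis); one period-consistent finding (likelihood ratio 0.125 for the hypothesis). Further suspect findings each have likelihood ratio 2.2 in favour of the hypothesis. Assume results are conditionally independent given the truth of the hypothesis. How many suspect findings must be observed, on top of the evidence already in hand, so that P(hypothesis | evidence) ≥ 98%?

7

Prior odds = 0.057/0.943 = 57/943.
Combined Bayes factor of the evidence already in hand = 15 × 1.8 × 0.125 = 3.375.
Odds after that evidence = (57/943) × 3.375 = 1539/7544.
Target odds = 0.98/0.02 = 49.
Need 2.2ⁿ ≥ 49 ÷ (1539/7544) = 369656/1539.
2.2⁶ = 1771561/15625 falls short of 369656/1539 but 2.2⁷ = 19487171/78125 reaches it, so n = 7.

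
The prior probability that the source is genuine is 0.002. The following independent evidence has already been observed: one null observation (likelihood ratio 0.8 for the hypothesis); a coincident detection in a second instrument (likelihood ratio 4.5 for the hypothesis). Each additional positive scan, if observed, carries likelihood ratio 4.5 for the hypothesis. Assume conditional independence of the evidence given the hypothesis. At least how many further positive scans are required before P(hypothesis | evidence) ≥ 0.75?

5

Prior odds = 0.002/0.998 = 1/499.
Combined Bayes factor of the evidence already in hand = 0.8 × 4.5 = 3.6.
Odds after that evidence = (1/499) × 3.6 = 18/2495.
Target odds = 0.75/0.25 = 3.
Need 4.5ⁿ ≥ 3 ÷ (18/2495) = 2495/6.
4.5⁴ = 410.0625 falls short of 2495/6 but 4.5⁵ = 1845.28125 reaches it, so n = 5.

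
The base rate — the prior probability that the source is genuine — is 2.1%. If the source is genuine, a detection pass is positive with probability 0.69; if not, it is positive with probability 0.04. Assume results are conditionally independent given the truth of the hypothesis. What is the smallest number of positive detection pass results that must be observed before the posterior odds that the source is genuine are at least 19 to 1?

Prior odds = 0.021/0.979 = 21/979.
Likelihood ratio of a positive = 0.69/0.04 = 17.25.
Target odds = 19.
Require 17.25ⁿ ≥ 19 ÷ (21/979) = 18601/21.
17.25² = 297.5625 falls short of 18601/21 but 17.25³ = 5132.953125 reaches it, so n = 3.

3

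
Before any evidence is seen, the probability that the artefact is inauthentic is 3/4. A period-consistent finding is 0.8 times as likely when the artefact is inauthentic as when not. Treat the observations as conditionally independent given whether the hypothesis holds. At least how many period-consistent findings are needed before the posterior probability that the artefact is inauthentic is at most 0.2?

12

Prior odds: 0.75 ÷ 0.25 = 3.
Likelihood ratio per period-consistent finding = 0.8.
Target odds: 0.2 ÷ 0.8 = 0.25.
Need 3 × 0.8ⁿ ≤ 0.25, i.e. 0.8ⁿ ≤ 1/12.
0.8¹¹ = 4194304/48828125 is still above 1/12 but 0.8¹² = 16777216/244140625 is at or below it, so n = 12.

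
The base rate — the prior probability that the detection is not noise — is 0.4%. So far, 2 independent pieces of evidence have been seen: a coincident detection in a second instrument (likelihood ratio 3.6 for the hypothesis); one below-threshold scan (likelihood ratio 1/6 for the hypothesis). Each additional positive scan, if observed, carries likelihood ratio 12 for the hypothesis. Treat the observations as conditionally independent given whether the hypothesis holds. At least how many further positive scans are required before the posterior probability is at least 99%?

5

Prior odds = 0.004/0.996 = 1/249.
Combined Bayes factor of the evidence already in hand = 3.6 × (1/6) = 0.6.
Odds after that evidence = (1/249) × 0.6 = 1/415.
Target odds = 0.99/0.01 = 99.
Need 12ⁿ ≥ 99 ÷ (1/415) = 41085.
12⁴ = 20736 falls short of 41085 but 12⁵ = 248832 reaches it, so n = 5.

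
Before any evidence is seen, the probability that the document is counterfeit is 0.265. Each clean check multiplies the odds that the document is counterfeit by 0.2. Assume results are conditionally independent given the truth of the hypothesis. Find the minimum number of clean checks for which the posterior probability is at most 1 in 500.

Prior odds: 0.265 ÷ 0.735 = 53/147.
Likelihood ratio per clean check = 0.2.
Target odds: 0.002 ÷ 0.998 = 1/499.
Require 0.2ⁿ ≤ 1/499 ÷ (53/147) = 147/26447.
0.2³ = 0.008 is still above 147/26447 but 0.2⁴ = 0.0016 is at or below it, so n = 4.

4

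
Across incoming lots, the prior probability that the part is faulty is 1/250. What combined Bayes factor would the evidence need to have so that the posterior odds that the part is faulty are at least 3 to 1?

747

Prior odds = 0.004/0.996 = 1/249.
Target odds = 3.
Required Bayes factor = 3 ÷ (1/249) = 747.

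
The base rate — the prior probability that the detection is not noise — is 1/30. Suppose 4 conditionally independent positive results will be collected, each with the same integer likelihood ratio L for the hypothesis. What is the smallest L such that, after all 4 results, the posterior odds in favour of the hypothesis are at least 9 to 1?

5

Prior odds = (1/30)/(29/30) = 1/29.
Target odds = 9.
Need L⁴ ≥ 9 ÷ (1/29) = 261.
4⁴ = 256 < 261 ≤ 625 = 5⁴, so L = 5.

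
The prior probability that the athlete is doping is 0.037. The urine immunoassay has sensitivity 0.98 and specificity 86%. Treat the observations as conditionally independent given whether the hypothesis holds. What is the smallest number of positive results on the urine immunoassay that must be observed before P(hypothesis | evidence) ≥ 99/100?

Prior odds: 0.037 ÷ 0.963 = 37/963.
False-positive rate = 1 − 0.86 = 0.14; likelihood ratio of a positive = 0.98/0.14 = 7.
Target posterior odds = 0.99/0.01 = 99.
Require 7ⁿ ≥ 99 ÷ (37/963) = 95337/37.
7⁴ = 2401 falls short of 95337/37 but 7⁵ = 16807 reaches it, so n = 5.

5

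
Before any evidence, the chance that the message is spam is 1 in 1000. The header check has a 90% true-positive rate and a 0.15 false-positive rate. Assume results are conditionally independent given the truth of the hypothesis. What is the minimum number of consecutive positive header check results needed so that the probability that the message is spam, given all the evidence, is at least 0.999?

8

Prior odds = 0.001/0.999 = 1/999.
Likelihood ratio of a positive result = 0.9/0.15 = 6.
Target posterior odds = 0.999/0.001 = 999.
Need (1/999) × 6ⁿ ≥ 999, i.e. 6ⁿ ≥ 998001.
6⁷ = 279936 falls short of 998001 but 6⁸ = 1679616 reaches it, so n = 8.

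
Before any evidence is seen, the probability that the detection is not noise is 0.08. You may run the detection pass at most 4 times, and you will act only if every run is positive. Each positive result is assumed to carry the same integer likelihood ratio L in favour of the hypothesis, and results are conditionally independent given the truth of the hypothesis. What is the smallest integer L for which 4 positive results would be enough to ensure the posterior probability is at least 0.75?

3

Prior odds = 0.08/0.92 = 2/23.
Target odds = 0.75/0.25 = 3.
Need L⁴ ≥ 3 ÷ (2/23) = 34.5.
2⁴ = 16 < 34.5 ≤ 81 = 3⁴, so L = 3.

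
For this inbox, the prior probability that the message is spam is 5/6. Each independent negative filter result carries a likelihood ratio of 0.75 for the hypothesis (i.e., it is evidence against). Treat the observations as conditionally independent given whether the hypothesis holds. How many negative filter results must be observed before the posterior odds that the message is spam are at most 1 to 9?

Prior odds: (5/6) ÷ (1/6) = 5.
Likelihood ratio per negative filter result = 0.75.
Target odds = 1/9.
Need 5 × 0.75ⁿ ≤ 1/9, i.e. 0.75ⁿ ≤ 1/45.
0.75¹³ = 1594323/67108864 is still above 1/45 but 0.75¹⁴ = 4782969/268435456 is at or below it, so n = 14.

14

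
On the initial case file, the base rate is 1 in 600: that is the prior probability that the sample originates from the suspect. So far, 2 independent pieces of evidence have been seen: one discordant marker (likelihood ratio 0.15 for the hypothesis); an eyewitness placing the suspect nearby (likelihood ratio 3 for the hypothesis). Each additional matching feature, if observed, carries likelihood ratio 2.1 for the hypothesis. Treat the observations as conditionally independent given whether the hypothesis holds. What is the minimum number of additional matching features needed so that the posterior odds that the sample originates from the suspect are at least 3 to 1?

12

Prior odds = (1/600)/(599/600) = 1/599.
Combined Bayes factor of the evidence already in hand = 0.15 × 3 = 0.45.
Odds after that evidence = (1/599) × 0.45 = 9/11980.
Target odds = 3.
Need 2.1ⁿ ≥ 3 ÷ (9/11980) = 11980/3.
2.1¹¹ ≈3502.78 falls short of 11980/3 but 2.1¹² ≈7355.83 reaches it, so n = 12.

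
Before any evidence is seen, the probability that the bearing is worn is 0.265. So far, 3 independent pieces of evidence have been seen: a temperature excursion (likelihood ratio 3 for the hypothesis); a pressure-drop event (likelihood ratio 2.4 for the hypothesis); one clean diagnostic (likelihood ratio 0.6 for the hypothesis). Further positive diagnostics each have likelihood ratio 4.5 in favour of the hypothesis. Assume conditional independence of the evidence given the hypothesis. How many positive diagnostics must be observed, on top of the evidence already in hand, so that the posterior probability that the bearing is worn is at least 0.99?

Prior odds = 0.265/0.735 = 53/147.
Combined Bayes factor of the evidence already in hand = 3 × 2.4 × 0.6 = 4.32.
Odds after that evidence = (53/147) × 4.32 = 1908/1225.
Target odds = 0.99/0.01 = 99.
Need 4.5ⁿ ≥ 99 ÷ (1908/1225) = 13475/212.
4.5² = 20.25 falls short of 13475/212 but 4.5³ = 91.125 reaches it, so n = 3.

3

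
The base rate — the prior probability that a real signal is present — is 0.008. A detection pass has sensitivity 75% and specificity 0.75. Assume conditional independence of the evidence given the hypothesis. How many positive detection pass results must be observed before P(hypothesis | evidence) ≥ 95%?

Prior odds = 0.008/0.992 = 1/124.
False-positive rate = 1 − 0.75 = 0.25; likelihood ratio of a positive = 0.75/0.25 = 3.
Target odds: 0.95 ÷ 0.05 = 19.
Require 3ⁿ ≥ 19 ÷ (1/124) = 2356.
3⁷ = 2187 falls short of 2356 but 3⁸ = 6561 reaches it, so n = 8.

8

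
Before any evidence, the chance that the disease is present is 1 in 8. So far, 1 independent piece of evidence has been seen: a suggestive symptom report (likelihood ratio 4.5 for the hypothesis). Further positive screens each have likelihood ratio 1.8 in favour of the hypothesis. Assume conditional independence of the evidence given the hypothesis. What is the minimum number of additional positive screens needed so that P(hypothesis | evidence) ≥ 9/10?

Prior odds = 0.125/0.875 = 1/7.
Bayes factor of the evidence already in hand = 4.5.
Odds after that evidence = (1/7) × 4.5 = 9/14.
Target odds = 0.9/0.1 = 9.
Need 1.8ⁿ ≥ 9 ÷ (9/14) = 14.
1.8⁴ = 10.4976 falls short of 14 but 1.8⁵ = 18.89568 reaches it, so n = 5.

5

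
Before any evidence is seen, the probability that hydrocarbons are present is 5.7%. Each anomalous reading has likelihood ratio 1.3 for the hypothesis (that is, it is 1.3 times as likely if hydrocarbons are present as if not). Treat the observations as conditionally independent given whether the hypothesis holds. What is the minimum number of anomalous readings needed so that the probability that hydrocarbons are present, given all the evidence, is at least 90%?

20

Prior odds = 0.057/0.943 = 57/943.
Likelihood ratio per anomalous reading = 1.3.
Target odds: 0.9 ÷ 0.1 = 9.
Require 1.3ⁿ ≥ 9 ÷ (57/943) = 2829/19.
1.3¹⁹ ≈146.192 falls short of 2829/19 but 1.3²⁰ ≈190.05 reaches it, so n = 20.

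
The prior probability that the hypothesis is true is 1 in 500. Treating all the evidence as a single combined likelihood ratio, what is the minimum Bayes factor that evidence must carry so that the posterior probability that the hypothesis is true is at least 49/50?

Prior odds = 0.002/0.998 = 1/499.
Target odds = 0.98/0.02 = 49.
Required Bayes factor = 49 ÷ (1/499) = 24451.

24451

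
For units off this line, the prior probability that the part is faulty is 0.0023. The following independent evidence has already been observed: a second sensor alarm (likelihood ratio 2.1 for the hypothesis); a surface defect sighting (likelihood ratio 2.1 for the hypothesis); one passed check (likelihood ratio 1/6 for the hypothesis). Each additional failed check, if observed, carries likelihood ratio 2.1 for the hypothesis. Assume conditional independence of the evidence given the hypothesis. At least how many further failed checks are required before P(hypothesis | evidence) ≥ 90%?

12

Prior odds = 0.0023/0.9977 = 23/9977.
Combined Bayes factor of the evidence already in hand = 2.1 × 2.1 × (1/6) = 0.735.
Odds after that evidence = (23/9977) × 0.735 = 3381/1995400.
Target odds = 0.9/0.1 = 9.
Need 2.1ⁿ ≥ 9 ÷ (3381/1995400) = 5986200/1127.
2.1¹¹ ≈3502.78 falls short of 5986200/1127 but 2.1¹² ≈7355.83 reaches it, so n = 12.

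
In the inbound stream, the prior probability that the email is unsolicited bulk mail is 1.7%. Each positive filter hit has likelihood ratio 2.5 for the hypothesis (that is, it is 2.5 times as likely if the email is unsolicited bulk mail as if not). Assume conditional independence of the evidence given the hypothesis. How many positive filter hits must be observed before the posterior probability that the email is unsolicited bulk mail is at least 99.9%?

Prior odds = 0.017/0.983 = 17/983.
Likelihood ratio per positive filter hit = 2.5.
Target odds: 0.999 ÷ 0.001 = 999.
Need (17/983) × 2.5ⁿ ≥ 999, i.e. 2.5ⁿ ≥ 982017/17.
2.5¹¹ = 48828125/2048 falls short of 982017/17 but 2.5¹² = 244140625/4096 reaches it, so n = 12.

12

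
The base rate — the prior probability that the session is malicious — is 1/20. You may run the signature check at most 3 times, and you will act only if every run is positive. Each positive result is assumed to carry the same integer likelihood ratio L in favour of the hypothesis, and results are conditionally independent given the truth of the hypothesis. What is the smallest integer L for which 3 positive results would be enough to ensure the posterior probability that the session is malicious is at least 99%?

Prior odds = 0.05/0.95 = 1/19.
Target odds = 0.99/0.01 = 99.
Need L³ ≥ 99 ÷ (1/19) = 1881.
12³ = 1728 < 1881 ≤ 2197 = 13³, so L = 13.

13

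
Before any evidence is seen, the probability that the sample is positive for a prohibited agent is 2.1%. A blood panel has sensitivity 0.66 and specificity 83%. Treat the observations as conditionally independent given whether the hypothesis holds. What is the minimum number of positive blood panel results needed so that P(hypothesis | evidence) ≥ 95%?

Prior odds = 0.021/0.979 = 21/979.
False-positive rate = 1 − 0.83 = 0.17; likelihood ratio of a positive = 0.66/0.17 = 66/17.
Target posterior odds = 0.95/0.05 = 19.
Require (66/17)ⁿ ≥ 19 ÷ (21/979) = 18601/21.
(66/17)⁵ ≈882.013 falls short of 18601/21 but (66/17)⁶ ≈3424.29 reaches it, so n = 6.

6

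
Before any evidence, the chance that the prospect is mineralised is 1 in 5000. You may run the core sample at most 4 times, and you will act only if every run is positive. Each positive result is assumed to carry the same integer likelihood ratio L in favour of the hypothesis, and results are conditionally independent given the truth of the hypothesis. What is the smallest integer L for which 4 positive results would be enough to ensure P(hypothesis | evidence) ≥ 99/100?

27

Prior odds = 0.0002/0.9998 = 1/4999.
Target odds = 0.99/0.01 = 99.
Need L⁴ ≥ 99 ÷ (1/4999) = 494901.
26⁴ = 456976 < 494901 ≤ 531441 = 27⁴, so L = 27.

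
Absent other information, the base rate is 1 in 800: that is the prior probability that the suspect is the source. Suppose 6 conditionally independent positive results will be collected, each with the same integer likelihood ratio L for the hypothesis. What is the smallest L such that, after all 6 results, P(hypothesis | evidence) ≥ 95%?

Prior odds = 0.00125/0.99875 = 1/799.
Target odds = 0.95/0.05 = 19.
Need L⁶ ≥ 19 ÷ (1/799) = 15181.
4⁶ = 4096 < 15181 ≤ 15625 = 5⁶, so L = 5.

5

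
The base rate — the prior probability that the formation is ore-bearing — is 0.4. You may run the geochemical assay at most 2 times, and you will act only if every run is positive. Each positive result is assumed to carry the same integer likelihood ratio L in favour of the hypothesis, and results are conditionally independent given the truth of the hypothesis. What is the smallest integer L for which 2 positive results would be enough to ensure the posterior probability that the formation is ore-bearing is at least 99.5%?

18

Prior odds = 0.4/0.6 = 2/3.
Target odds = 0.995/0.005 = 199.
Need L² ≥ 199 ÷ (2/3) = 298.5.
17² = 289 < 298.5 ≤ 324 = 18², so L = 18.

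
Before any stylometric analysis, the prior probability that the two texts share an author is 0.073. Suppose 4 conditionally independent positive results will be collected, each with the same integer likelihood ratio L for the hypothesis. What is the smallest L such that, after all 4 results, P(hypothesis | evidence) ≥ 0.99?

6

Prior odds = 0.073/0.927 = 73/927.
Target odds = 0.99/0.01 = 99.
Need L⁴ ≥ 99 ÷ (73/927) = 91773/73.
5⁴ = 625 < 91773/73 ≤ 1296 = 6⁴, so L = 6.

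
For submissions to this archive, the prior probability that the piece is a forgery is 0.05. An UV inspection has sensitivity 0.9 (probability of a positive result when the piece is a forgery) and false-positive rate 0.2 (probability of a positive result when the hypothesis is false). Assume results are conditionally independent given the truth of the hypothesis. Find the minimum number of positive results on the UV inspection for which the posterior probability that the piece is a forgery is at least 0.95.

4

Prior odds: 0.05 ÷ 0.95 = 1/19.
Likelihood ratio of a positive result = 0.9/0.2 = 4.5.
Target posterior odds = 0.95/0.05 = 19.
Require 4.5ⁿ ≥ 19 ÷ (1/19) = 361.
4.5³ = 91.125 falls short of 361 but 4.5⁴ = 410.0625 reaches it, so n = 4.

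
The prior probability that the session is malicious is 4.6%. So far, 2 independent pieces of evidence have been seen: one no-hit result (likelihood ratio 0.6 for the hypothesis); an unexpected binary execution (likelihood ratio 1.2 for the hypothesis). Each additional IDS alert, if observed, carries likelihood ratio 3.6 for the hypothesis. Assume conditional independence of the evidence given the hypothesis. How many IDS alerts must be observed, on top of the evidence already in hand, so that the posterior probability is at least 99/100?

7

Prior odds = 0.046/0.954 = 23/477.
Combined Bayes factor of the evidence already in hand = 0.6 × 1.2 = 0.72.
Odds after that evidence = (23/477) × 0.72 = 46/1325.
Target odds = 0.99/0.01 = 99.
Need 3.6ⁿ ≥ 99 ÷ (46/1325) = 131175/46.
3.6⁶ = 34012224/15625 falls short of 131175/46 but 3.6⁷ = 612220032/78125 reaches it, so n = 7.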